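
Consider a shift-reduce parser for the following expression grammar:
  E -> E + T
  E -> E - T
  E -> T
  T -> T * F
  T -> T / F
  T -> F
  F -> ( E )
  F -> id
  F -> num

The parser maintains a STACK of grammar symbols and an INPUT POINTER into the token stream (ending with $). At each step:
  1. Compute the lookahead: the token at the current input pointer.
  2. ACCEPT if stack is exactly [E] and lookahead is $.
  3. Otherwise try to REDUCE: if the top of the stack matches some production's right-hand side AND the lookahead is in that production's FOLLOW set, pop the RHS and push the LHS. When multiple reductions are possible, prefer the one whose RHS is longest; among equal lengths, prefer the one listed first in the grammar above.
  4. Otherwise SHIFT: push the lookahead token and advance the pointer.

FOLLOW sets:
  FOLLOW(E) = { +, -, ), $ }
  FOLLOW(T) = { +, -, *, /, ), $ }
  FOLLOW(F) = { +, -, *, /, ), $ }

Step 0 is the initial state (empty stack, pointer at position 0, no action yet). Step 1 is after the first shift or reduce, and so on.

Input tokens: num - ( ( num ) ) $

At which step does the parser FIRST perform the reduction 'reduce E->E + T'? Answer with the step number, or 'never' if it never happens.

Answer: never

Derivation:
Step 1: shift num. Stack=[num] ptr=1 lookahead=- remaining=[- ( ( num ) ) $]
Step 2: reduce F->num. Stack=[F] ptr=1 lookahead=- remaining=[- ( ( num ) ) $]
Step 3: reduce T->F. Stack=[T] ptr=1 lookahead=- remaining=[- ( ( num ) ) $]
Step 4: reduce E->T. Stack=[E] ptr=1 lookahead=- remaining=[- ( ( num ) ) $]
Step 5: shift -. Stack=[E -] ptr=2 lookahead=( remaining=[( ( num ) ) $]
Step 6: shift (. Stack=[E - (] ptr=3 lookahead=( remaining=[( num ) ) $]
Step 7: shift (. Stack=[E - ( (] ptr=4 lookahead=num remaining=[num ) ) $]
Step 8: shift num. Stack=[E - ( ( num] ptr=5 lookahead=) remaining=[) ) $]
Step 9: reduce F->num. Stack=[E - ( ( F] ptr=5 lookahead=) remaining=[) ) $]
Step 10: reduce T->F. Stack=[E - ( ( T] ptr=5 lookahead=) remaining=[) ) $]
Step 11: reduce E->T. Stack=[E - ( ( E] ptr=5 lookahead=) remaining=[) ) $]
Step 12: shift ). Stack=[E - ( ( E )] ptr=6 lookahead=) remaining=[) $]
Step 13: reduce F->( E ). Stack=[E - ( F] ptr=6 lookahead=) remaining=[) $]
Step 14: reduce T->F. Stack=[E - ( T] ptr=6 lookahead=) remaining=[) $]
Step 15: reduce E->T. Stack=[E - ( E] ptr=6 lookahead=) remaining=[) $]
Step 16: shift ). Stack=[E - ( E )] ptr=7 lookahead=$ remaining=[$]
Step 17: reduce F->( E ). Stack=[E - F] ptr=7 lookahead=$ remaining=[$]
Step 18: reduce T->F. Stack=[E - T] ptr=7 lookahead=$ remaining=[$]
Step 19: reduce E->E - T. Stack=[E] ptr=7 lookahead=$ remaining=[$]
Step 20: accept. Stack=[E] ptr=7 lookahead=$ remaining=[$]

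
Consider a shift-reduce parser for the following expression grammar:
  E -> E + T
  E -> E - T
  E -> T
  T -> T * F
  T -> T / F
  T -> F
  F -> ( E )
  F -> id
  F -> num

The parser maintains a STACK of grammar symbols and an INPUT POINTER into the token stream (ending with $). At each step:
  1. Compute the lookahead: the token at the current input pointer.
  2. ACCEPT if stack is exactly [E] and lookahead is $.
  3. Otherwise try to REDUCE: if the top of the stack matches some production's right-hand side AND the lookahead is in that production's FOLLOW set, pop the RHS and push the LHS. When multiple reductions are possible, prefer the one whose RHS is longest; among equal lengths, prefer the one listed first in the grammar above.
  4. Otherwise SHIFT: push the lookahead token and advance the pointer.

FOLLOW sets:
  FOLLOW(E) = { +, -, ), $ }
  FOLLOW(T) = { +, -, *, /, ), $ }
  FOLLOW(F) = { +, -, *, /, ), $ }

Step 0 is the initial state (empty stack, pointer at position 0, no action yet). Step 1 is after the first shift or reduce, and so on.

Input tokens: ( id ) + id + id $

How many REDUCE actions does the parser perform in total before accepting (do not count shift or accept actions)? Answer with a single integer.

Answer: 12

Derivation:
Step 1: shift (. Stack=[(] ptr=1 lookahead=id remaining=[id ) + id + id $]
Step 2: shift id. Stack=[( id] ptr=2 lookahead=) remaining=[) + id + id $]
Step 3: reduce F->id. Stack=[( F] ptr=2 lookahead=) remaining=[) + id + id $]
Step 4: reduce T->F. Stack=[( T] ptr=2 lookahead=) remaining=[) + id + id $]
Step 5: reduce E->T. Stack=[( E] ptr=2 lookahead=) remaining=[) + id + id $]
Step 6: shift ). Stack=[( E )] ptr=3 lookahead=+ remaining=[+ id + id $]
Step 7: reduce F->( E ). Stack=[F] ptr=3 lookahead=+ remaining=[+ id + id $]
Step 8: reduce T->F. Stack=[T] ptr=3 lookahead=+ remaining=[+ id + id $]
Step 9: reduce E->T. Stack=[E] ptr=3 lookahead=+ remaining=[+ id + id $]
Step 10: shift +. Stack=[E +] ptr=4 lookahead=id remaining=[id + id $]
Step 11: shift id. Stack=[E + id] ptr=5 lookahead=+ remaining=[+ id $]
Step 12: reduce F->id. Stack=[E + F] ptr=5 lookahead=+ remaining=[+ id $]
Step 13: reduce T->F. Stack=[E + T] ptr=5 lookahead=+ remaining=[+ id $]
Step 14: reduce E->E + T. Stack=[E] ptr=5 lookahead=+ remaining=[+ id $]
Step 15: shift +. Stack=[E +] ptr=6 lookahead=id remaining=[id $]
Step 16: shift id. Stack=[E + id] ptr=7 lookahead=$ remaining=[$]
Step 17: reduce F->id. Stack=[E + F] ptr=7 lookahead=$ remaining=[$]
Step 18: reduce T->F. Stack=[E + T] ptr=7 lookahead=$ remaining=[$]
Step 19: reduce E->E + T. Stack=[E] ptr=7 lookahead=$ remaining=[$]
Step 20: accept. Stack=[E] ptr=7 lookahead=$ remaining=[$]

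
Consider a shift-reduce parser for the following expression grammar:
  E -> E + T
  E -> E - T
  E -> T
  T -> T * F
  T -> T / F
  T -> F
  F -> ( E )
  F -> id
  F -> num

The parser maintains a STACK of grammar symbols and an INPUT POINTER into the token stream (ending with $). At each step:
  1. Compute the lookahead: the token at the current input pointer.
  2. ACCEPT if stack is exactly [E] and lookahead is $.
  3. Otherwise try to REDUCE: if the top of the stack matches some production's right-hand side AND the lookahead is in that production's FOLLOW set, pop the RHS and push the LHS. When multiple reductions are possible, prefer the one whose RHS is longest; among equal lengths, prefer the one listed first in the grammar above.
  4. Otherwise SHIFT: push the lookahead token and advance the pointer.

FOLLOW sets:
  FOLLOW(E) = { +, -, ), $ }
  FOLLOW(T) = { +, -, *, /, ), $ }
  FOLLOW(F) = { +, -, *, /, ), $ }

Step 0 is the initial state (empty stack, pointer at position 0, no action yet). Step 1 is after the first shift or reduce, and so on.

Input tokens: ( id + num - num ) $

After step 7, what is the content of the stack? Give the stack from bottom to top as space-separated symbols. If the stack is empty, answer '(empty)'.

Step 1: shift (. Stack=[(] ptr=1 lookahead=id remaining=[id + num - num ) $]
Step 2: shift id. Stack=[( id] ptr=2 lookahead=+ remaining=[+ num - num ) $]
Step 3: reduce F->id. Stack=[( F] ptr=2 lookahead=+ remaining=[+ num - num ) $]
Step 4: reduce T->F. Stack=[( T] ptr=2 lookahead=+ remaining=[+ num - num ) $]
Step 5: reduce E->T. Stack=[( E] ptr=2 lookahead=+ remaining=[+ num - num ) $]
Step 6: shift +. Stack=[( E +] ptr=3 lookahead=num remaining=[num - num ) $]
Step 7: shift num. Stack=[( E + num] ptr=4 lookahead=- remaining=[- num ) $]

Answer: ( E + num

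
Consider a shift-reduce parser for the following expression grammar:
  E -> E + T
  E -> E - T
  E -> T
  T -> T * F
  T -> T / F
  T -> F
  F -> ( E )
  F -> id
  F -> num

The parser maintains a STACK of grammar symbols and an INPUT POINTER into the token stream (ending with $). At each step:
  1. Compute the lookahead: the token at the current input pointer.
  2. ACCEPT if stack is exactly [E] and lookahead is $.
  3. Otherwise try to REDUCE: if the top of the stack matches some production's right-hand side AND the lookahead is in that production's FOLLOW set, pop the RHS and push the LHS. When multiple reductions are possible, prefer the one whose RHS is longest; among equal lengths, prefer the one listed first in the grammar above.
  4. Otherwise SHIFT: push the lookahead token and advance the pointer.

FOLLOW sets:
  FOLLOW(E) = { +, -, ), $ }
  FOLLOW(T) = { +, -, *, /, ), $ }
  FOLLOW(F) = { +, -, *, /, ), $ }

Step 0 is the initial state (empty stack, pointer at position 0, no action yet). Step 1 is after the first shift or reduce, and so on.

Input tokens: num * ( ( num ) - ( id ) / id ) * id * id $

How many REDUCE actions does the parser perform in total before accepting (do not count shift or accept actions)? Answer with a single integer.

Answer: 23

Derivation:
Step 1: shift num. Stack=[num] ptr=1 lookahead=* remaining=[* ( ( num ) - ( id ) / id ) * id * id $]
Step 2: reduce F->num. Stack=[F] ptr=1 lookahead=* remaining=[* ( ( num ) - ( id ) / id ) * id * id $]
Step 3: reduce T->F. Stack=[T] ptr=1 lookahead=* remaining=[* ( ( num ) - ( id ) / id ) * id * id $]
Step 4: shift *. Stack=[T *] ptr=2 lookahead=( remaining=[( ( num ) - ( id ) / id ) * id * id $]
Step 5: shift (. Stack=[T * (] ptr=3 lookahead=( remaining=[( num ) - ( id ) / id ) * id * id $]
Step 6: shift (. Stack=[T * ( (] ptr=4 lookahead=num remaining=[num ) - ( id ) / id ) * id * id $]
Step 7: shift num. Stack=[T * ( ( num] ptr=5 lookahead=) remaining=[) - ( id ) / id ) * id * id $]
Step 8: reduce F->num. Stack=[T * ( ( F] ptr=5 lookahead=) remaining=[) - ( id ) / id ) * id * id $]
Step 9: reduce T->F. Stack=[T * ( ( T] ptr=5 lookahead=) remaining=[) - ( id ) / id ) * id * id $]
Step 10: reduce E->T. Stack=[T * ( ( E] ptr=5 lookahead=) remaining=[) - ( id ) / id ) * id * id $]
Step 11: shift ). Stack=[T * ( ( E )] ptr=6 lookahead=- remaining=[- ( id ) / id ) * id * id $]
Step 12: reduce F->( E ). Stack=[T * ( F] ptr=6 lookahead=- remaining=[- ( id ) / id ) * id * id $]
Step 13: reduce T->F. Stack=[T * ( T] ptr=6 lookahead=- remaining=[- ( id ) / id ) * id * id $]
Step 14: reduce E->T. Stack=[T * ( E] ptr=6 lookahead=- remaining=[- ( id ) / id ) * id * id $]
Step 15: shift -. Stack=[T * ( E -] ptr=7 lookahead=( remaining=[( id ) / id ) * id * id $]
Step 16: shift (. Stack=[T * ( E - (] ptr=8 lookahead=id remaining=[id ) / id ) * id * id $]
Step 17: shift id. Stack=[T * ( E - ( id] ptr=9 lookahead=) remaining=[) / id ) * id * id $]
Step 18: reduce F->id. Stack=[T * ( E - ( F] ptr=9 lookahead=) remaining=[) / id ) * id * id $]
Step 19: reduce T->F. Stack=[T * ( E - ( T] ptr=9 lookahead=) remaining=[) / id ) * id * id $]
Step 20: reduce E->T. Stack=[T * ( E - ( E] ptr=9 lookahead=) remaining=[) / id ) * id * id $]
Step 21: shift ). Stack=[T * ( E - ( E )] ptr=10 lookahead=/ remaining=[/ id ) * id * id $]
Step 22: reduce F->( E ). Stack=[T * ( E - F] ptr=10 lookahead=/ remaining=[/ id ) * id * id $]
Step 23: reduce T->F. Stack=[T * ( E - T] ptr=10 lookahead=/ remaining=[/ id ) * id * id $]
Step 24: shift /. Stack=[T * ( E - T /] ptr=11 lookahead=id remaining=[id ) * id * id $]
Step 25: shift id. Stack=[T * ( E - T / id] ptr=12 lookahead=) remaining=[) * id * id $]
Step 26: reduce F->id. Stack=[T * ( E - T / F] ptr=12 lookahead=) remaining=[) * id * id $]
Step 27: reduce T->T / F. Stack=[T * ( E - T] ptr=12 lookahead=) remaining=[) * id * id $]
Step 28: reduce E->E - T. Stack=[T * ( E] ptr=12 lookahead=) remaining=[) * id * id $]
Step 29: shift ). Stack=[T * ( E )] ptr=13 lookahead=* remaining=[* id * id $]
Step 30: reduce F->( E ). Stack=[T * F] ptr=13 lookahead=* remaining=[* id * id $]
Step 31: reduce T->T * F. Stack=[T] ptr=13 lookahead=* remaining=[* id * id $]
Step 32: shift *. Stack=[T *] ptr=14 lookahead=id remaining=[id * id $]
Step 33: shift id. Stack=[T * id] ptr=15 lookahead=* remaining=[* id $]
Step 34: reduce F->id. Stack=[T * F] ptr=15 lookahead=* remaining=[* id $]
Step 35: reduce T->T * F. Stack=[T] ptr=15 lookahead=* remaining=[* id $]
Step 36: shift *. Stack=[T *] ptr=16 lookahead=id remaining=[id $]
Step 37: shift id. Stack=[T * id] ptr=17 lookahead=$ remaining=[$]
Step 38: reduce F->id. Stack=[T * F] ptr=17 lookahead=$ remaining=[$]
Step 39: reduce T->T * F. Stack=[T] ptr=17 lookahead=$ remaining=[$]
Step 40: reduce E->T. Stack=[E] ptr=17 lookahead=$ remaining=[$]
Step 41: accept. Stack=[E] ptr=17 lookahead=$ remaining=[$]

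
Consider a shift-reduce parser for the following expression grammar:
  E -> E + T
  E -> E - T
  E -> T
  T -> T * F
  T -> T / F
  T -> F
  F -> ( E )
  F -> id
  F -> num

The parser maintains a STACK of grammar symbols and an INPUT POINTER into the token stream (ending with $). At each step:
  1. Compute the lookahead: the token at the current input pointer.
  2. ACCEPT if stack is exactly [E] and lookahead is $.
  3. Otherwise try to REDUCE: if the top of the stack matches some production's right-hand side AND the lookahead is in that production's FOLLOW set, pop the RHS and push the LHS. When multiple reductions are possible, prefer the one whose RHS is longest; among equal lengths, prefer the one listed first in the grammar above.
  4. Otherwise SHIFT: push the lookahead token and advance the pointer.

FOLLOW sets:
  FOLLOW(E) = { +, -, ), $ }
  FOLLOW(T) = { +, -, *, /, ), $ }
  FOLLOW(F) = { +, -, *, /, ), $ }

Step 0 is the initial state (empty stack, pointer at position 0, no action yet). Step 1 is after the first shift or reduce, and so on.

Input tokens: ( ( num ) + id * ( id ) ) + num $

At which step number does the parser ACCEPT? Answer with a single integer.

Step 1: shift (. Stack=[(] ptr=1 lookahead=( remaining=[( num ) + id * ( id ) ) + num $]
Step 2: shift (. Stack=[( (] ptr=2 lookahead=num remaining=[num ) + id * ( id ) ) + num $]
Step 3: shift num. Stack=[( ( num] ptr=3 lookahead=) remaining=[) + id * ( id ) ) + num $]
Step 4: reduce F->num. Stack=[( ( F] ptr=3 lookahead=) remaining=[) + id * ( id ) ) + num $]
Step 5: reduce T->F. Stack=[( ( T] ptr=3 lookahead=) remaining=[) + id * ( id ) ) + num $]
Step 6: reduce E->T. Stack=[( ( E] ptr=3 lookahead=) remaining=[) + id * ( id ) ) + num $]
Step 7: shift ). Stack=[( ( E )] ptr=4 lookahead=+ remaining=[+ id * ( id ) ) + num $]
Step 8: reduce F->( E ). Stack=[( F] ptr=4 lookahead=+ remaining=[+ id * ( id ) ) + num $]
Step 9: reduce T->F. Stack=[( T] ptr=4 lookahead=+ remaining=[+ id * ( id ) ) + num $]
Step 10: reduce E->T. Stack=[( E] ptr=4 lookahead=+ remaining=[+ id * ( id ) ) + num $]
Step 11: shift +. Stack=[( E +] ptr=5 lookahead=id remaining=[id * ( id ) ) + num $]
Step 12: shift id. Stack=[( E + id] ptr=6 lookahead=* remaining=[* ( id ) ) + num $]
Step 13: reduce F->id. Stack=[( E + F] ptr=6 lookahead=* remaining=[* ( id ) ) + num $]
Step 14: reduce T->F. Stack=[( E + T] ptr=6 lookahead=* remaining=[* ( id ) ) + num $]
Step 15: shift *. Stack=[( E + T *] ptr=7 lookahead=( remaining=[( id ) ) + num $]
Step 16: shift (. Stack=[( E + T * (] ptr=8 lookahead=id remaining=[id ) ) + num $]
Step 17: shift id. Stack=[( E + T * ( id] ptr=9 lookahead=) remaining=[) ) + num $]
Step 18: reduce F->id. Stack=[( E + T * ( F] ptr=9 lookahead=) remaining=[) ) + num $]
Step 19: reduce T->F. Stack=[( E + T * ( T] ptr=9 lookahead=) remaining=[) ) + num $]
Step 20: reduce E->T. Stack=[( E + T * ( E] ptr=9 lookahead=) remaining=[) ) + num $]
Step 21: shift ). Stack=[( E + T * ( E )] ptr=10 lookahead=) remaining=[) + num $]
Step 22: reduce F->( E ). Stack=[( E + T * F] ptr=10 lookahead=) remaining=[) + num $]
Step 23: reduce T->T * F. Stack=[( E + T] ptr=10 lookahead=) remaining=[) + num $]
Step 24: reduce E->E + T. Stack=[( E] ptr=10 lookahead=) remaining=[) + num $]
Step 25: shift ). Stack=[( E )] ptr=11 lookahead=+ remaining=[+ num $]
Step 26: reduce F->( E ). Stack=[F] ptr=11 lookahead=+ remaining=[+ num $]
Step 27: reduce T->F. Stack=[T] ptr=11 lookahead=+ remaining=[+ num $]
Step 28: reduce E->T. Stack=[E] ptr=11 lookahead=+ remaining=[+ num $]
Step 29: shift +. Stack=[E +] ptr=12 lookahead=num remaining=[num $]
Step 30: shift num. Stack=[E + num] ptr=13 lookahead=$ remaining=[$]
Step 31: reduce F->num. Stack=[E + F] ptr=13 lookahead=$ remaining=[$]
Step 32: reduce T->F. Stack=[E + T] ptr=13 lookahead=$ remaining=[$]
Step 33: reduce E->E + T. Stack=[E] ptr=13 lookahead=$ remaining=[$]
Step 34: accept. Stack=[E] ptr=13 lookahead=$ remaining=[$]

Answer: 34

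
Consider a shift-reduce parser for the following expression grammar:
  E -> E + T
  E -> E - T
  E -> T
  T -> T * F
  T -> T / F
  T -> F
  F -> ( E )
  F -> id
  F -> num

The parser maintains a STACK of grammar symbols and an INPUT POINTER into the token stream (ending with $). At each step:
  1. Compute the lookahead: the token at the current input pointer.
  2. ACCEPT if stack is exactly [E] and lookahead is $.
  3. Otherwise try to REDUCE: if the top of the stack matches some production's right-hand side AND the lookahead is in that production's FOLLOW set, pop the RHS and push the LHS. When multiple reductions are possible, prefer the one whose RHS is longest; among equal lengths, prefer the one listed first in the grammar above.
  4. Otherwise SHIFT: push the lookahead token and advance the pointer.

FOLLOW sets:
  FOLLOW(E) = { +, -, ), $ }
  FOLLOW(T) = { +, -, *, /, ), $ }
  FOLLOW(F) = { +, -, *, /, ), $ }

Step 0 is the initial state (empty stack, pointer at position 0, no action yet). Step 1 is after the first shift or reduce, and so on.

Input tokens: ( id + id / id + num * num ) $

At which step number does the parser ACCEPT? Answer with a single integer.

Answer: 28

Derivation:
Step 1: shift (. Stack=[(] ptr=1 lookahead=id remaining=[id + id / id + num * num ) $]
Step 2: shift id. Stack=[( id] ptr=2 lookahead=+ remaining=[+ id / id + num * num ) $]
Step 3: reduce F->id. Stack=[( F] ptr=2 lookahead=+ remaining=[+ id / id + num * num ) $]
Step 4: reduce T->F. Stack=[( T] ptr=2 lookahead=+ remaining=[+ id / id + num * num ) $]
Step 5: reduce E->T. Stack=[( E] ptr=2 lookahead=+ remaining=[+ id / id + num * num ) $]
Step 6: shift +. Stack=[( E +] ptr=3 lookahead=id remaining=[id / id + num * num ) $]
Step 7: shift id. Stack=[( E + id] ptr=4 lookahead=/ remaining=[/ id + num * num ) $]
Step 8: reduce F->id. Stack=[( E + F] ptr=4 lookahead=/ remaining=[/ id + num * num ) $]
Step 9: reduce T->F. Stack=[( E + T] ptr=4 lookahead=/ remaining=[/ id + num * num ) $]
Step 10: shift /. Stack=[( E + T /] ptr=5 lookahead=id remaining=[id + num * num ) $]
Step 11: shift id. Stack=[( E + T / id] ptr=6 lookahead=+ remaining=[+ num * num ) $]
Step 12: reduce F->id. Stack=[( E + T / F] ptr=6 lookahead=+ remaining=[+ num * num ) $]
Step 13: reduce T->T / F. Stack=[( E + T] ptr=6 lookahead=+ remaining=[+ num * num ) $]
Step 14: reduce E->E + T. Stack=[( E] ptr=6 lookahead=+ remaining=[+ num * num ) $]
Step 15: shift +. Stack=[( E +] ptr=7 lookahead=num remaining=[num * num ) $]
Step 16: shift num. Stack=[( E + num] ptr=8 lookahead=* remaining=[* num ) $]
Step 17: reduce F->num. Stack=[( E + F] ptr=8 lookahead=* remaining=[* num ) $]
Step 18: reduce T->F. Stack=[( E + T] ptr=8 lookahead=* remaining=[* num ) $]
Step 19: shift *. Stack=[( E + T *] ptr=9 lookahead=num remaining=[num ) $]
Step 20: shift num. Stack=[( E + T * num] ptr=10 lookahead=) remaining=[) $]
Step 21: reduce F->num. Stack=[( E + T * F] ptr=10 lookahead=) remaining=[) $]
Step 22: reduce T->T * F. Stack=[( E + T] ptr=10 lookahead=) remaining=[) $]
Step 23: reduce E->E + T. Stack=[( E] ptr=10 lookahead=) remaining=[) $]
Step 24: shift ). Stack=[( E )] ptr=11 lookahead=$ remaining=[$]
Step 25: reduce F->( E ). Stack=[F] ptr=11 lookahead=$ remaining=[$]
Step 26: reduce T->F. Stack=[T] ptr=11 lookahead=$ remaining=[$]
Step 27: reduce E->T. Stack=[E] ptr=11 lookahead=$ remaining=[$]
Step 28: accept. Stack=[E] ptr=11 lookahead=$ remaining=[$]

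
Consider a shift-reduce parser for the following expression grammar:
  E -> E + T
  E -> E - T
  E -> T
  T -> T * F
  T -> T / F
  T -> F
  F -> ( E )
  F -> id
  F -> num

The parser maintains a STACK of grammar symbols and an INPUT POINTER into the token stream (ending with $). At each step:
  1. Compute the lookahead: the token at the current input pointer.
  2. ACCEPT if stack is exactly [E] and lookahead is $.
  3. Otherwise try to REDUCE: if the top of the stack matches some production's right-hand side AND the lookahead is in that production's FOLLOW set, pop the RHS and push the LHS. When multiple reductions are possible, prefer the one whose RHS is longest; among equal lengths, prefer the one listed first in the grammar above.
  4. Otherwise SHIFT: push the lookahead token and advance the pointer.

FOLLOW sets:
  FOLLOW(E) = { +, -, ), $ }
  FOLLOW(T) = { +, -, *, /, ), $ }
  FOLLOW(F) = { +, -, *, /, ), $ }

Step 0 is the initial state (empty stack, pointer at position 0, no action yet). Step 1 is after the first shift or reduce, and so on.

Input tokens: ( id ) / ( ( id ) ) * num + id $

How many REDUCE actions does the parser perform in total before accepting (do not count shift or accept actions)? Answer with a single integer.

Answer: 19

Derivation:
Step 1: shift (. Stack=[(] ptr=1 lookahead=id remaining=[id ) / ( ( id ) ) * num + id $]
Step 2: shift id. Stack=[( id] ptr=2 lookahead=) remaining=[) / ( ( id ) ) * num + id $]
Step 3: reduce F->id. Stack=[( F] ptr=2 lookahead=) remaining=[) / ( ( id ) ) * num + id $]
Step 4: reduce T->F. Stack=[( T] ptr=2 lookahead=) remaining=[) / ( ( id ) ) * num + id $]
Step 5: reduce E->T. Stack=[( E] ptr=2 lookahead=) remaining=[) / ( ( id ) ) * num + id $]
Step 6: shift ). Stack=[( E )] ptr=3 lookahead=/ remaining=[/ ( ( id ) ) * num + id $]
Step 7: reduce F->( E ). Stack=[F] ptr=3 lookahead=/ remaining=[/ ( ( id ) ) * num + id $]
Step 8: reduce T->F. Stack=[T] ptr=3 lookahead=/ remaining=[/ ( ( id ) ) * num + id $]
Step 9: shift /. Stack=[T /] ptr=4 lookahead=( remaining=[( ( id ) ) * num + id $]
Step 10: shift (. Stack=[T / (] ptr=5 lookahead=( remaining=[( id ) ) * num + id $]
Step 11: shift (. Stack=[T / ( (] ptr=6 lookahead=id remaining=[id ) ) * num + id $]
Step 12: shift id. Stack=[T / ( ( id] ptr=7 lookahead=) remaining=[) ) * num + id $]
Step 13: reduce F->id. Stack=[T / ( ( F] ptr=7 lookahead=) remaining=[) ) * num + id $]
Step 14: reduce T->F. Stack=[T / ( ( T] ptr=7 lookahead=) remaining=[) ) * num + id $]
Step 15: reduce E->T. Stack=[T / ( ( E] ptr=7 lookahead=) remaining=[) ) * num + id $]
Step 16: shift ). Stack=[T / ( ( E )] ptr=8 lookahead=) remaining=[) * num + id $]
Step 17: reduce F->( E ). Stack=[T / ( F] ptr=8 lookahead=) remaining=[) * num + id $]
Step 18: reduce T->F. Stack=[T / ( T] ptr=8 lookahead=) remaining=[) * num + id $]
Step 19: reduce E->T. Stack=[T / ( E] ptr=8 lookahead=) remaining=[) * num + id $]
Step 20: shift ). Stack=[T / ( E )] ptr=9 lookahead=* remaining=[* num + id $]
Step 21: reduce F->( E ). Stack=[T / F] ptr=9 lookahead=* remaining=[* num + id $]
Step 22: reduce T->T / F. Stack=[T] ptr=9 lookahead=* remaining=[* num + id $]
Step 23: shift *. Stack=[T *] ptr=10 lookahead=num remaining=[num + id $]
Step 24: shift num. Stack=[T * num] ptr=11 lookahead=+ remaining=[+ id $]
Step 25: reduce F->num. Stack=[T * F] ptr=11 lookahead=+ remaining=[+ id $]
Step 26: reduce T->T * F. Stack=[T] ptr=11 lookahead=+ remaining=[+ id $]
Step 27: reduce E->T. Stack=[E] ptr=11 lookahead=+ remaining=[+ id $]
Step 28: shift +. Stack=[E +] ptr=12 lookahead=id remaining=[id $]
Step 29: shift id. Stack=[E + id] ptr=13 lookahead=$ remaining=[$]
Step 30: reduce F->id. Stack=[E + F] ptr=13 lookahead=$ remaining=[$]
Step 31: reduce T->F. Stack=[E + T] ptr=13 lookahead=$ remaining=[$]
Step 32: reduce E->E + T. Stack=[E] ptr=13 lookahead=$ remaining=[$]
Step 33: accept. Stack=[E] ptr=13 lookahead=$ remaining=[$]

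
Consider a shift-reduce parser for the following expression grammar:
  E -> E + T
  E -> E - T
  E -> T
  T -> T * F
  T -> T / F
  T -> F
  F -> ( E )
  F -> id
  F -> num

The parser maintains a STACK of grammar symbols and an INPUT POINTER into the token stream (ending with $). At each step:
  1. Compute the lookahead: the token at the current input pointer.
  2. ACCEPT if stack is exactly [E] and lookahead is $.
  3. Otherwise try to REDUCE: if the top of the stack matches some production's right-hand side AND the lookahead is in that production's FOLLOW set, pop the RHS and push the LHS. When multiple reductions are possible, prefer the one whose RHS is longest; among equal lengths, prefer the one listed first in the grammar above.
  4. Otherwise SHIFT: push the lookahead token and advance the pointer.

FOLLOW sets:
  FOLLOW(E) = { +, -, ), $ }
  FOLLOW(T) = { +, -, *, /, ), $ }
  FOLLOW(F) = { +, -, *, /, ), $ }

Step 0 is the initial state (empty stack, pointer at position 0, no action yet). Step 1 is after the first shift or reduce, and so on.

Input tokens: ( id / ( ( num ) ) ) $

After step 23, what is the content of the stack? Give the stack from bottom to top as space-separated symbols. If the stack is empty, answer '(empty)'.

Step 1: shift (. Stack=[(] ptr=1 lookahead=id remaining=[id / ( ( num ) ) ) $]
Step 2: shift id. Stack=[( id] ptr=2 lookahead=/ remaining=[/ ( ( num ) ) ) $]
Step 3: reduce F->id. Stack=[( F] ptr=2 lookahead=/ remaining=[/ ( ( num ) ) ) $]
Step 4: reduce T->F. Stack=[( T] ptr=2 lookahead=/ remaining=[/ ( ( num ) ) ) $]
Step 5: shift /. Stack=[( T /] ptr=3 lookahead=( remaining=[( ( num ) ) ) $]
Step 6: shift (. Stack=[( T / (] ptr=4 lookahead=( remaining=[( num ) ) ) $]
Step 7: shift (. Stack=[( T / ( (] ptr=5 lookahead=num remaining=[num ) ) ) $]
Step 8: shift num. Stack=[( T / ( ( num] ptr=6 lookahead=) remaining=[) ) ) $]
Step 9: reduce F->num. Stack=[( T / ( ( F] ptr=6 lookahead=) remaining=[) ) ) $]
Step 10: reduce T->F. Stack=[( T / ( ( T] ptr=6 lookahead=) remaining=[) ) ) $]
Step 11: reduce E->T. Stack=[( T / ( ( E] ptr=6 lookahead=) remaining=[) ) ) $]
Step 12: shift ). Stack=[( T / ( ( E )] ptr=7 lookahead=) remaining=[) ) $]
Step 13: reduce F->( E ). Stack=[( T / ( F] ptr=7 lookahead=) remaining=[) ) $]
Step 14: reduce T->F. Stack=[( T / ( T] ptr=7 lookahead=) remaining=[) ) $]
Step 15: reduce E->T. Stack=[( T / ( E] ptr=7 lookahead=) remaining=[) ) $]
Step 16: shift ). Stack=[( T / ( E )] ptr=8 lookahead=) remaining=[) $]
Step 17: reduce F->( E ). Stack=[( T / F] ptr=8 lookahead=) remaining=[) $]
Step 18: reduce T->T / F. Stack=[( T] ptr=8 lookahead=) remaining=[) $]
Step 19: reduce E->T. Stack=[( E] ptr=8 lookahead=) remaining=[) $]
Step 20: shift ). Stack=[( E )] ptr=9 lookahead=$ remaining=[$]
Step 21: reduce F->( E ). Stack=[F] ptr=9 lookahead=$ remaining=[$]
Step 22: reduce T->F. Stack=[T] ptr=9 lookahead=$ remaining=[$]
Step 23: reduce E->T. Stack=[E] ptr=9 lookahead=$ remaining=[$]

Answer: E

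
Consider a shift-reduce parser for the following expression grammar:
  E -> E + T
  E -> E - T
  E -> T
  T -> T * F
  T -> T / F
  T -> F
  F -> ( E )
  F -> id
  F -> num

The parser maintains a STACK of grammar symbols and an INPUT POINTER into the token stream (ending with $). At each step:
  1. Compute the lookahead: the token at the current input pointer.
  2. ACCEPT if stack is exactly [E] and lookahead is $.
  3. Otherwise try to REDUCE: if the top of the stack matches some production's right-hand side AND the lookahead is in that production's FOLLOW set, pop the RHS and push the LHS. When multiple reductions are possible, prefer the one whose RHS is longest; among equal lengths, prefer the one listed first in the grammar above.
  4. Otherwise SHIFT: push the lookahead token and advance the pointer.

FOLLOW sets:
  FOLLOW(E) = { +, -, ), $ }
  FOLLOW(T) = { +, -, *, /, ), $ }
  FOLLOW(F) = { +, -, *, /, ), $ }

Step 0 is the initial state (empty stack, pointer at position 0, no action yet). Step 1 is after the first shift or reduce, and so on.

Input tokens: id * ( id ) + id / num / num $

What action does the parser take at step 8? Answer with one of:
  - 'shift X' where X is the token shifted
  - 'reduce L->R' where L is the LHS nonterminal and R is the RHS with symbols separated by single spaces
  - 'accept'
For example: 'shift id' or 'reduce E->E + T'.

Step 1: shift id. Stack=[id] ptr=1 lookahead=* remaining=[* ( id ) + id / num / num $]
Step 2: reduce F->id. Stack=[F] ptr=1 lookahead=* remaining=[* ( id ) + id / num / num $]
Step 3: reduce T->F. Stack=[T] ptr=1 lookahead=* remaining=[* ( id ) + id / num / num $]
Step 4: shift *. Stack=[T *] ptr=2 lookahead=( remaining=[( id ) + id / num / num $]
Step 5: shift (. Stack=[T * (] ptr=3 lookahead=id remaining=[id ) + id / num / num $]
Step 6: shift id. Stack=[T * ( id] ptr=4 lookahead=) remaining=[) + id / num / num $]
Step 7: reduce F->id. Stack=[T * ( F] ptr=4 lookahead=) remaining=[) + id / num / num $]
Step 8: reduce T->F. Stack=[T * ( T] ptr=4 lookahead=) remaining=[) + id / num / num $]

Answer: reduce T->F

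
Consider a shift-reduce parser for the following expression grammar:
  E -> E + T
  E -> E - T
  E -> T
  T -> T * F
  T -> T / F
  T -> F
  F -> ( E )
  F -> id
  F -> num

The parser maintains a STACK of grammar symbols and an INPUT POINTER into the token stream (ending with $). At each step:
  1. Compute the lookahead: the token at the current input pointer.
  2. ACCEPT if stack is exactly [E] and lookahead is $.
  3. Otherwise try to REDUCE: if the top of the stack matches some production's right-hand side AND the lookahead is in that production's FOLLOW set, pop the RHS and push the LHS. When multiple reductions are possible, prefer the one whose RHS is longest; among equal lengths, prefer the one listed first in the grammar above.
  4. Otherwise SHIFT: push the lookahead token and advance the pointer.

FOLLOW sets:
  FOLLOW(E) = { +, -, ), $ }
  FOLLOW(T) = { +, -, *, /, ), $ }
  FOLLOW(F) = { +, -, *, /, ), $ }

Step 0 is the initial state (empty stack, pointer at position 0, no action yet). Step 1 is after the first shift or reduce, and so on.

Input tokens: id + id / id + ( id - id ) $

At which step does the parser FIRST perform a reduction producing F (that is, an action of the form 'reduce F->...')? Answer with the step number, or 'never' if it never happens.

Answer: 2

Derivation:
Step 1: shift id. Stack=[id] ptr=1 lookahead=+ remaining=[+ id / id + ( id - id ) $]
Step 2: reduce F->id. Stack=[F] ptr=1 lookahead=+ remaining=[+ id / id + ( id - id ) $]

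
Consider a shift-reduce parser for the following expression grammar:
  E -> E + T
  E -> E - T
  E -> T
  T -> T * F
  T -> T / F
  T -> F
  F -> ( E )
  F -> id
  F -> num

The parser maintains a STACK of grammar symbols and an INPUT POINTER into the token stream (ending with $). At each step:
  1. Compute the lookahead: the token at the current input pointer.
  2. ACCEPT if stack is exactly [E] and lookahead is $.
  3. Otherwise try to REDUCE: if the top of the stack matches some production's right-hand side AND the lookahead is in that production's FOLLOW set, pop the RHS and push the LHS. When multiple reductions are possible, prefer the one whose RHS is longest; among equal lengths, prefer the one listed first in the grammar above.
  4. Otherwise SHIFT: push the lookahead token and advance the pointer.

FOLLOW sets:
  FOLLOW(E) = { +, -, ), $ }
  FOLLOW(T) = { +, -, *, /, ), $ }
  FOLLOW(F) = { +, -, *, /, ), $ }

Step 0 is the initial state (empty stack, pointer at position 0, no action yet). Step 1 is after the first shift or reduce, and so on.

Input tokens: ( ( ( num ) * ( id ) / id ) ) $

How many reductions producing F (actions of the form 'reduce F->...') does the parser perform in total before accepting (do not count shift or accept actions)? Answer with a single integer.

Step 1: shift (. Stack=[(] ptr=1 lookahead=( remaining=[( ( num ) * ( id ) / id ) ) $]
Step 2: shift (. Stack=[( (] ptr=2 lookahead=( remaining=[( num ) * ( id ) / id ) ) $]
Step 3: shift (. Stack=[( ( (] ptr=3 lookahead=num remaining=[num ) * ( id ) / id ) ) $]
Step 4: shift num. Stack=[( ( ( num] ptr=4 lookahead=) remaining=[) * ( id ) / id ) ) $]
Step 5: reduce F->num. Stack=[( ( ( F] ptr=4 lookahead=) remaining=[) * ( id ) / id ) ) $]
Step 6: reduce T->F. Stack=[( ( ( T] ptr=4 lookahead=) remaining=[) * ( id ) / id ) ) $]
Step 7: reduce E->T. Stack=[( ( ( E] ptr=4 lookahead=) remaining=[) * ( id ) / id ) ) $]
Step 8: shift ). Stack=[( ( ( E )] ptr=5 lookahead=* remaining=[* ( id ) / id ) ) $]
Step 9: reduce F->( E ). Stack=[( ( F] ptr=5 lookahead=* remaining=[* ( id ) / id ) ) $]
Step 10: reduce T->F. Stack=[( ( T] ptr=5 lookahead=* remaining=[* ( id ) / id ) ) $]
Step 11: shift *. Stack=[( ( T *] ptr=6 lookahead=( remaining=[( id ) / id ) ) $]
Step 12: shift (. Stack=[( ( T * (] ptr=7 lookahead=id remaining=[id ) / id ) ) $]
Step 13: shift id. Stack=[( ( T * ( id] ptr=8 lookahead=) remaining=[) / id ) ) $]
Step 14: reduce F->id. Stack=[( ( T * ( F] ptr=8 lookahead=) remaining=[) / id ) ) $]
Step 15: reduce T->F. Stack=[( ( T * ( T] ptr=8 lookahead=) remaining=[) / id ) ) $]
Step 16: reduce E->T. Stack=[( ( T * ( E] ptr=8 lookahead=) remaining=[) / id ) ) $]
Step 17: shift ). Stack=[( ( T * ( E )] ptr=9 lookahead=/ remaining=[/ id ) ) $]
Step 18: reduce F->( E ). Stack=[( ( T * F] ptr=9 lookahead=/ remaining=[/ id ) ) $]
Step 19: reduce T->T * F. Stack=[( ( T] ptr=9 lookahead=/ remaining=[/ id ) ) $]
Step 20: shift /. Stack=[( ( T /] ptr=10 lookahead=id remaining=[id ) ) $]
Step 21: shift id. Stack=[( ( T / id] ptr=11 lookahead=) remaining=[) ) $]
Step 22: reduce F->id. Stack=[( ( T / F] ptr=11 lookahead=) remaining=[) ) $]
Step 23: reduce T->T / F. Stack=[( ( T] ptr=11 lookahead=) remaining=[) ) $]
Step 24: reduce E->T. Stack=[( ( E] ptr=11 lookahead=) remaining=[) ) $]
Step 25: shift ). Stack=[( ( E )] ptr=12 lookahead=) remaining=[) $]
Step 26: reduce F->( E ). Stack=[( F] ptr=12 lookahead=) remaining=[) $]
Step 27: reduce T->F. Stack=[( T] ptr=12 lookahead=) remaining=[) $]
Step 28: reduce E->T. Stack=[( E] ptr=12 lookahead=) remaining=[) $]
Step 29: shift ). Stack=[( E )] ptr=13 lookahead=$ remaining=[$]
Step 30: reduce F->( E ). Stack=[F] ptr=13 lookahead=$ remaining=[$]
Step 31: reduce T->F. Stack=[T] ptr=13 lookahead=$ remaining=[$]
Step 32: reduce E->T. Stack=[E] ptr=13 lookahead=$ remaining=[$]
Step 33: accept. Stack=[E] ptr=13 lookahead=$ remaining=[$]

Answer: 7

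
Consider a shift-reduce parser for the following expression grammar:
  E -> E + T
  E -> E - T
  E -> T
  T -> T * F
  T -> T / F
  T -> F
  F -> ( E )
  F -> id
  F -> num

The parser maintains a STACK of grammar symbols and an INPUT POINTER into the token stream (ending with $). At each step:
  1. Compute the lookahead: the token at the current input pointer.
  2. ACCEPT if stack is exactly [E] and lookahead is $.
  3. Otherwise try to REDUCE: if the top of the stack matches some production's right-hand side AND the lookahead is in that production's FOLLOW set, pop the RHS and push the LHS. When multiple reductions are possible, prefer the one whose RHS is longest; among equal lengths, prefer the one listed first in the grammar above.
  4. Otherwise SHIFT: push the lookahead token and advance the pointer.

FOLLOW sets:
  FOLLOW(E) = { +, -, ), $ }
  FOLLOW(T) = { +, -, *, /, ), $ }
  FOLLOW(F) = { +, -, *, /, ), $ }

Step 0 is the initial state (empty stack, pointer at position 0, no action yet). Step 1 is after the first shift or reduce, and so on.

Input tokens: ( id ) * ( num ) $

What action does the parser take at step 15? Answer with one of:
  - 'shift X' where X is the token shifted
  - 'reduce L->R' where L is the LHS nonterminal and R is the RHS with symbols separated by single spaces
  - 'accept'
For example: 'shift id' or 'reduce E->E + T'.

Step 1: shift (. Stack=[(] ptr=1 lookahead=id remaining=[id ) * ( num ) $]
Step 2: shift id. Stack=[( id] ptr=2 lookahead=) remaining=[) * ( num ) $]
Step 3: reduce F->id. Stack=[( F] ptr=2 lookahead=) remaining=[) * ( num ) $]
Step 4: reduce T->F. Stack=[( T] ptr=2 lookahead=) remaining=[) * ( num ) $]
Step 5: reduce E->T. Stack=[( E] ptr=2 lookahead=) remaining=[) * ( num ) $]
Step 6: shift ). Stack=[( E )] ptr=3 lookahead=* remaining=[* ( num ) $]
Step 7: reduce F->( E ). Stack=[F] ptr=3 lookahead=* remaining=[* ( num ) $]
Step 8: reduce T->F. Stack=[T] ptr=3 lookahead=* remaining=[* ( num ) $]
Step 9: shift *. Stack=[T *] ptr=4 lookahead=( remaining=[( num ) $]
Step 10: shift (. Stack=[T * (] ptr=5 lookahead=num remaining=[num ) $]
Step 11: shift num. Stack=[T * ( num] ptr=6 lookahead=) remaining=[) $]
Step 12: reduce F->num. Stack=[T * ( F] ptr=6 lookahead=) remaining=[) $]
Step 13: reduce T->F. Stack=[T * ( T] ptr=6 lookahead=) remaining=[) $]
Step 14: reduce E->T. Stack=[T * ( E] ptr=6 lookahead=) remaining=[) $]
Step 15: shift ). Stack=[T * ( E )] ptr=7 lookahead=$ remaining=[$]

Answer: shift )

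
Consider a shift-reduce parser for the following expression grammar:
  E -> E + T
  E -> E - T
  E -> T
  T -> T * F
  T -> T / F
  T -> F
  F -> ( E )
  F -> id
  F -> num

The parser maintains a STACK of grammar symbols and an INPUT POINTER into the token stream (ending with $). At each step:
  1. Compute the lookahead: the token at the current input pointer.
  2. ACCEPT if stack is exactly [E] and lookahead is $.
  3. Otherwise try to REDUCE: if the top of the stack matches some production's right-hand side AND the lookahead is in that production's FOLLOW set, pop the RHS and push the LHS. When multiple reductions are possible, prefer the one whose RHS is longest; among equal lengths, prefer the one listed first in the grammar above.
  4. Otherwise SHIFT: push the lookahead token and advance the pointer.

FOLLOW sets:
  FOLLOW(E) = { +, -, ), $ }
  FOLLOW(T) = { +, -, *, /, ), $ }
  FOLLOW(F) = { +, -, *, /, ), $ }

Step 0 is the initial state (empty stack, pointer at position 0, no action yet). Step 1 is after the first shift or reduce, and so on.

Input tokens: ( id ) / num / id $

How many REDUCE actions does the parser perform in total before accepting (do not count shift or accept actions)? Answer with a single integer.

Step 1: shift (. Stack=[(] ptr=1 lookahead=id remaining=[id ) / num / id $]
Step 2: shift id. Stack=[( id] ptr=2 lookahead=) remaining=[) / num / id $]
Step 3: reduce F->id. Stack=[( F] ptr=2 lookahead=) remaining=[) / num / id $]
Step 4: reduce T->F. Stack=[( T] ptr=2 lookahead=) remaining=[) / num / id $]
Step 5: reduce E->T. Stack=[( E] ptr=2 lookahead=) remaining=[) / num / id $]
Step 6: shift ). Stack=[( E )] ptr=3 lookahead=/ remaining=[/ num / id $]
Step 7: reduce F->( E ). Stack=[F] ptr=3 lookahead=/ remaining=[/ num / id $]
Step 8: reduce T->F. Stack=[T] ptr=3 lookahead=/ remaining=[/ num / id $]
Step 9: shift /. Stack=[T /] ptr=4 lookahead=num remaining=[num / id $]
Step 10: shift num. Stack=[T / num] ptr=5 lookahead=/ remaining=[/ id $]
Step 11: reduce F->num. Stack=[T / F] ptr=5 lookahead=/ remaining=[/ id $]
Step 12: reduce T->T / F. Stack=[T] ptr=5 lookahead=/ remaining=[/ id $]
Step 13: shift /. Stack=[T /] ptr=6 lookahead=id remaining=[id $]
Step 14: shift id. Stack=[T / id] ptr=7 lookahead=$ remaining=[$]
Step 15: reduce F->id. Stack=[T / F] ptr=7 lookahead=$ remaining=[$]
Step 16: reduce T->T / F. Stack=[T] ptr=7 lookahead=$ remaining=[$]
Step 17: reduce E->T. Stack=[E] ptr=7 lookahead=$ remaining=[$]
Step 18: accept. Stack=[E] ptr=7 lookahead=$ remaining=[$]

Answer: 10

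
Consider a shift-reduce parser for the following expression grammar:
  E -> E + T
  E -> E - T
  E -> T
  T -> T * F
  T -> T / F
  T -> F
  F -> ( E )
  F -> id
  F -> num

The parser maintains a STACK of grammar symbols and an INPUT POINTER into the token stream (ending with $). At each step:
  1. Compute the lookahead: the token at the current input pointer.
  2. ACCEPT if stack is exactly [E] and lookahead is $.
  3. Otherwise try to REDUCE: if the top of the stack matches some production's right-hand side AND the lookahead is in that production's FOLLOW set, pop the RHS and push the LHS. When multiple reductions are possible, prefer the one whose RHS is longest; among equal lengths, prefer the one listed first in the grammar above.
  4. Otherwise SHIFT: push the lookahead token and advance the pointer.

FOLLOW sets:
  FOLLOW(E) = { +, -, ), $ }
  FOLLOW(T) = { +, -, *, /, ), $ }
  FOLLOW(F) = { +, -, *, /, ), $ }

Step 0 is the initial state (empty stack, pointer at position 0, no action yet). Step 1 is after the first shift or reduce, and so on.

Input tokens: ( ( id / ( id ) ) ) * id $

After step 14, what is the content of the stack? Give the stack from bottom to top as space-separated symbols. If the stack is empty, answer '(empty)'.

Step 1: shift (. Stack=[(] ptr=1 lookahead=( remaining=[( id / ( id ) ) ) * id $]
Step 2: shift (. Stack=[( (] ptr=2 lookahead=id remaining=[id / ( id ) ) ) * id $]
Step 3: shift id. Stack=[( ( id] ptr=3 lookahead=/ remaining=[/ ( id ) ) ) * id $]
Step 4: reduce F->id. Stack=[( ( F] ptr=3 lookahead=/ remaining=[/ ( id ) ) ) * id $]
Step 5: reduce T->F. Stack=[( ( T] ptr=3 lookahead=/ remaining=[/ ( id ) ) ) * id $]
Step 6: shift /. Stack=[( ( T /] ptr=4 lookahead=( remaining=[( id ) ) ) * id $]
Step 7: shift (. Stack=[( ( T / (] ptr=5 lookahead=id remaining=[id ) ) ) * id $]
Step 8: shift id. Stack=[( ( T / ( id] ptr=6 lookahead=) remaining=[) ) ) * id $]
Step 9: reduce F->id. Stack=[( ( T / ( F] ptr=6 lookahead=) remaining=[) ) ) * id $]
Step 10: reduce T->F. Stack=[( ( T / ( T] ptr=6 lookahead=) remaining=[) ) ) * id $]
Step 11: reduce E->T. Stack=[( ( T / ( E] ptr=6 lookahead=) remaining=[) ) ) * id $]
Step 12: shift ). Stack=[( ( T / ( E )] ptr=7 lookahead=) remaining=[) ) * id $]
Step 13: reduce F->( E ). Stack=[( ( T / F] ptr=7 lookahead=) remaining=[) ) * id $]
Step 14: reduce T->T / F. Stack=[( ( T] ptr=7 lookahead=) remaining=[) ) * id $]

Answer: ( ( T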